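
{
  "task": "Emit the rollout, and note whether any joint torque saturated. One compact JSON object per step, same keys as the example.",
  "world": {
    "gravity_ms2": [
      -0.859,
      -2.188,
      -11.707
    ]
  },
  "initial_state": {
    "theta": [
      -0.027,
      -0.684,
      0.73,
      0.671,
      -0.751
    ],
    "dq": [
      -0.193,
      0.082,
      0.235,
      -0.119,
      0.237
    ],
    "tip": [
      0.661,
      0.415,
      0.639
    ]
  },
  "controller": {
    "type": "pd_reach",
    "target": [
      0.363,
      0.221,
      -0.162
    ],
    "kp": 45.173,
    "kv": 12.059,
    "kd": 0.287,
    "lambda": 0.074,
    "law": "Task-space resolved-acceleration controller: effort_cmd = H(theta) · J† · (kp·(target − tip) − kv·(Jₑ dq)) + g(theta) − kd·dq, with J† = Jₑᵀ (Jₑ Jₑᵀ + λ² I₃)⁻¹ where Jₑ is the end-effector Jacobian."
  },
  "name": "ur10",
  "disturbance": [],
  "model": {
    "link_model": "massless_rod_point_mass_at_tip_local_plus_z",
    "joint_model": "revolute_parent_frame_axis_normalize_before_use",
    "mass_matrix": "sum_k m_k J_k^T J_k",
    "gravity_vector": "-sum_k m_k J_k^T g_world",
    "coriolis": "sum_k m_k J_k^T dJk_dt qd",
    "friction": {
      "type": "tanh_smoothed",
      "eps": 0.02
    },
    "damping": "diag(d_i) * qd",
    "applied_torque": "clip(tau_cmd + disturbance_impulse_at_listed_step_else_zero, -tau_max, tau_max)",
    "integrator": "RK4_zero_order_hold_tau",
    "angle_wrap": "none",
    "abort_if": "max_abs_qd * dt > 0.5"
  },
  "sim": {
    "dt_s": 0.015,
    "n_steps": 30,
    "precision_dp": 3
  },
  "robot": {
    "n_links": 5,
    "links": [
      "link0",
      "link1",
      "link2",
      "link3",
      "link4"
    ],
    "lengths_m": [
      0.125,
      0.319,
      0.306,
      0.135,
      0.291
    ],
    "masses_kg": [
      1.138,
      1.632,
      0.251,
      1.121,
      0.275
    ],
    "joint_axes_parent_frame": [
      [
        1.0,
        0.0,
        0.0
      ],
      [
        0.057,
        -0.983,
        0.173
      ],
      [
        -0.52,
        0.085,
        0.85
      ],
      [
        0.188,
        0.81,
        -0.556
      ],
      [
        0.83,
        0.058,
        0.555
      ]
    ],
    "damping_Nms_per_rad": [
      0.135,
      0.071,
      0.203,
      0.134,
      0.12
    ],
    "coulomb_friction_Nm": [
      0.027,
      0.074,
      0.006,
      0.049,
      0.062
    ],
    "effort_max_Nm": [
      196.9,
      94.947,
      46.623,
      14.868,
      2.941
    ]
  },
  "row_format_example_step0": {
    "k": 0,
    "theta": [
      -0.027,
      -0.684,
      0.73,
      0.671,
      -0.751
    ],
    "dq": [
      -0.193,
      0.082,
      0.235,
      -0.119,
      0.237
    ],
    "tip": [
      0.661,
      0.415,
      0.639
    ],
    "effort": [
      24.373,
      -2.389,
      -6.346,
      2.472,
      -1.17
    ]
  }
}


{"k":1,"theta":[-0.025,-0.684,0.738,0.678,-0.759],"dq":[0.427,-0.067,0.826,1.109,-1.25],"tip":[0.658,0.417,0.636],"effort":[20.047,0.239,-5.385,1.289,-0.49]}
{"k":2,"theta":[-0.015,-0.686,0.754,0.702,-0.782],"dq":[0.919,-0.224,1.323,1.976,-1.859],"tip":[0.654,0.417,0.626],"effort":[15.245,2.036,-4.237,0.458,-0.201]}
{"k":3,"theta":[0.001,-0.691,0.776,0.735,-0.813],"dq":[1.272,-0.381,1.62,2.498,-2.18],"tip":[0.649,0.414,0.614],"effort":[10.625,3.19,-3.103,-0.112,-0.045]}
{"k":4,"theta":[0.022,-0.697,0.802,0.775,-0.847],"dq":[1.512,-0.535,1.761,2.787,-2.335],"tip":[0.643,0.409,0.598],"effort":[6.468,3.973,-2.048,-0.521,0.042]}
{"k":5,"theta":[0.046,-0.707,0.828,0.818,-0.882],"dq":[1.662,-0.682,1.793,2.924,-2.387],"tip":[0.637,0.403,0.582],"effort":[2.893,4.566,-1.105,-0.831,0.091]}
{"k":6,"theta":[0.072,-0.718,0.855,0.862,-0.918],"dq":[1.745,-0.819,1.752,2.962,-2.374],"tip":[0.631,0.395,0.564],"effort":[-0.08,5.074,-0.282,-1.081,0.121]}
{"k":7,"theta":[0.098,-0.731,0.881,0.906,-0.953],"dq":[1.778,-0.947,1.667,2.937,-2.321],"tip":[0.625,0.386,0.546],"effort":[-2.483,5.555,0.425,-1.292,0.14]}
{"k":8,"theta":[0.125,-0.746,0.905,0.95,-0.987],"dq":[1.772,-1.066,1.555,2.872,-2.243],"tip":[0.62,0.376,0.528],"effort":[-4.375,6.037,1.027,-1.477,0.153]}
{"k":9,"theta":[0.151,-0.763,0.927,0.992,-1.02],"dq":[1.74,-1.175,1.428,2.782,-2.151],"tip":[0.614,0.366,0.509],"effort":[-5.824,6.533,1.539,-1.641,0.163]}
{"k":10,"theta":[0.177,-0.781,0.947,1.033,-1.052],"dq":[1.688,-1.276,1.294,2.675,-2.051],"tip":[0.609,0.356,0.489],"effort":[-6.896,7.044,1.973,-1.789,0.17]}
{"k":11,"theta":[0.201,-0.801,0.966,1.072,-1.082],"dq":[1.622,-1.37,1.158,2.558,-1.949],"tip":[0.604,0.347,0.47],"effort":[-7.65,7.57,2.342,-1.921,0.175]}
{"k":12,"theta":[0.225,-0.822,0.982,1.11,-1.11],"dq":[1.549,-1.455,1.024,2.435,-1.846],"tip":[0.6,0.337,0.45],"effort":[-8.141,8.106,2.657,-2.038,0.177]}
{"k":13,"theta":[0.248,-0.845,0.997,1.145,-1.137],"dq":[1.47,-1.534,0.893,2.309,-1.744],"tip":[0.595,0.328,0.43],"effort":[-8.415,8.65,2.927,-2.139,0.177]}
{"k":14,"theta":[0.269,-0.868,1.009,1.179,-1.163],"dq":[1.389,-1.607,0.766,2.18,-1.645],"tip":[0.592,0.319,0.41],"effort":[-8.514,9.198,3.16,-2.226,0.174]}
{"k":15,"theta":[0.289,-0.893,1.02,1.211,-1.186],"dq":[1.309,-1.673,0.645,2.051,-1.548],"tip":[0.588,0.311,0.39],"effort":[-8.47,9.747,3.362,-2.299,0.168]}
{"k":16,"theta":[0.309,-0.918,1.029,1.241,-1.209],"dq":[1.231,-1.733,0.528,1.922,-1.455],"tip":[0.584,0.304,0.37],"effort":[-8.315,10.295,3.539,-2.358,0.158]}
{"k":17,"theta":[0.326,-0.945,1.036,1.268,-1.23],"dq":[1.157,-1.787,0.418,1.793,-1.366],"tip":[0.581,0.297,0.35],"effort":[-8.074,10.84,3.695,-2.404,0.146]}
{"k":18,"theta":[0.343,-0.972,1.041,1.294,-1.25],"dq":[1.088,-1.836,0.314,1.666,-1.28],"tip":[0.578,0.291,0.329],"effort":[-7.768,11.381,3.834,-2.437,0.131]}
{"k":19,"theta":[0.359,-1.0,1.045,1.319,-1.268],"dq":[1.025,-1.878,0.215,1.542,-1.198],"tip":[0.575,0.285,0.309],"effort":[-7.418,11.917,3.96,-2.46,0.114]}
{"k":20,"theta":[0.374,-1.028,1.048,1.341,-1.286],"dq":[0.969,-1.914,0.121,1.421,-1.119],"tip":[0.572,0.281,0.289],"effort":[-7.04,12.446,4.076,-2.473,0.094]}
{"k":21,"theta":[0.388,-1.057,1.049,1.361,-1.302],"dq":[0.922,-1.945,0.032,1.305,-1.043],"tip":[0.569,0.276,0.269],"effort":[-6.648,12.969,4.184,-2.478,0.072]}
{"k":22,"theta":[0.402,-1.087,1.049,1.38,-1.317],"dq":[0.883,-1.969,-0.049,1.195,-0.968],"tip":[0.566,0.272,0.25],"effort":[-6.252,13.484,4.285,-2.476,0.047]}
{"k":23,"theta":[0.415,-1.116,1.048,1.397,-1.331],"dq":[0.853,-1.986,-0.126,1.091,-0.897],"tip":[0.563,0.269,0.23],"effort":[-5.866,13.987,4.381,-2.469,0.022]}
{"k":24,"theta":[0.428,-1.146,1.045,1.413,-1.344],"dq":[0.831,-1.997,-0.201,0.992,-0.832],"tip":[0.559,0.267,0.211],"effort":[-5.497,14.477,4.476,-2.457,-0.003]}
{"k":25,"theta":[0.44,-1.176,1.042,1.427,-1.356],"dq":[0.819,-2.001,-0.272,0.9,-0.77],"tip":[0.556,0.264,0.193],"effort":[-5.152,14.952,4.571,-2.442,-0.028]}
{"k":26,"theta":[0.452,-1.206,1.037,1.44,-1.367],"dq":[0.816,-1.998,-0.34,0.817,-0.712],"tip":[0.553,0.262,0.174],"effort":[-4.834,15.411,4.667,-2.426,-0.054]}
{"k":27,"theta":[0.464,-1.236,1.032,1.452,-1.377],"dq":[0.821,-1.988,-0.407,0.742,-0.656],"tip":[0.549,0.261,0.156],"effort":[-4.546,15.849,4.764,-2.409,-0.08]}
{"k":28,"theta":[0.477,-1.266,1.025,1.463,-1.386],"dq":[0.834,-1.97,-0.471,0.675,-0.604],"tip":[0.546,0.26,0.138],"effort":[-4.288,16.263,4.863,-2.391,-0.105]}
{"k":29,"theta":[0.49,-1.295,1.018,1.472,-1.395],"dq":[0.853,-1.944,-0.535,0.618,-0.554],"tip":[0.542,0.259,0.121],"effort":[-4.059,16.647,4.962,-2.374,-0.13]}
{"k":30,"theta":[0.503,-1.324,1.009,1.481,-1.403],"dq":[0.879,-1.911,-0.597,0.57,-0.508],"tip":[0.538,0.258,0.104]}
{"summary": "any joint saturated: no"}


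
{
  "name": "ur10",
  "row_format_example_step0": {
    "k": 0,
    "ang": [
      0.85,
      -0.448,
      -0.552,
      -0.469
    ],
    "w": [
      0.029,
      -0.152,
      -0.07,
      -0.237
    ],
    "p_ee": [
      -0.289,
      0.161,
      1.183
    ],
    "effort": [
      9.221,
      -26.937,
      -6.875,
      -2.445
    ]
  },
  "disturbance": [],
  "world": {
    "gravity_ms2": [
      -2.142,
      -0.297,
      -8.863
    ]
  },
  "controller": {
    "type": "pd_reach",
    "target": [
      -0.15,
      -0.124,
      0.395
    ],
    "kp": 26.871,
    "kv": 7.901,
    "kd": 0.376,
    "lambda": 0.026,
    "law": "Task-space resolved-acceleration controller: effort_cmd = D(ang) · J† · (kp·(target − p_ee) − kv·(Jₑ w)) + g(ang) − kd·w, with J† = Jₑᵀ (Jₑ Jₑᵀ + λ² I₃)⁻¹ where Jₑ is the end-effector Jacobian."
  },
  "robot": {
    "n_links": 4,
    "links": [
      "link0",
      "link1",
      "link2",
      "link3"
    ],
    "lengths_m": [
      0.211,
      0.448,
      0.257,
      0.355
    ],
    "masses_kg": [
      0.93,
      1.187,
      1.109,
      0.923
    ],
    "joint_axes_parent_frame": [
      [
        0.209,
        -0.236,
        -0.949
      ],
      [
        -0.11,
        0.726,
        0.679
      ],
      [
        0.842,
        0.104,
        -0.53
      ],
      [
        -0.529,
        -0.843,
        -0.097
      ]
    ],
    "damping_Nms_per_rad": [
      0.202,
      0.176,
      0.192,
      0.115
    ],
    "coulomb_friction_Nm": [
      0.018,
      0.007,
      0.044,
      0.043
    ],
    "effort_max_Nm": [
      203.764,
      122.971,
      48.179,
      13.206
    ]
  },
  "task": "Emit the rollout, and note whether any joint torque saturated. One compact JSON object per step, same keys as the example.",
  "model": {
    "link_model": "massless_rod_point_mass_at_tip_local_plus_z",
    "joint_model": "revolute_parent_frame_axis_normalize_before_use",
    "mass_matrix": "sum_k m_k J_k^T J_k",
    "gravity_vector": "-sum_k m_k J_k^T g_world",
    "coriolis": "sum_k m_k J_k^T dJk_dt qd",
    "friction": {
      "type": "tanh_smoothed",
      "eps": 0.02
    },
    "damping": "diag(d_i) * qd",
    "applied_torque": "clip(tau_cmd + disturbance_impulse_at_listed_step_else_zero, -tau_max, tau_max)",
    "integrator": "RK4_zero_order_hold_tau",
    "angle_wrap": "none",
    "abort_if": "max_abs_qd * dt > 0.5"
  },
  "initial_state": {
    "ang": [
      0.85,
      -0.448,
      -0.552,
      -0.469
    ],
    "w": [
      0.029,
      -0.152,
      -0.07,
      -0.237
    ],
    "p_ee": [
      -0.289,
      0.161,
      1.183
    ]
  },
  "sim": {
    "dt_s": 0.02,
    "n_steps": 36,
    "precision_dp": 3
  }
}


{"k":1,"ang":[0.858,-0.468,-0.567,-0.513],"w":[0.827,-1.794,-1.411,-4.041],"p_ee":[-0.288,0.16,1.179],"effort":[6.37,-18.531,-5.176,-0.752]}
{"k":2,"ang":[0.885,-0.513,-0.603,-0.612],"w":[1.731,-2.745,-2.149,-5.922],"p_ee":[-0.288,0.158,1.166],"effort":[3.186,-8.879,-3.85,-0.062]}
{"k":3,"ang":[0.921,-0.574,-0.649,-0.738],"w":[1.736,-3.382,-2.409,-6.682],"p_ee":[-0.29,0.156,1.147],"effort":[1.007,-0.976,-3.102,0.254]}
{"k":4,"ang":[0.954,-0.644,-0.697,-0.873],"w":[1.442,-3.678,-2.422,-6.75],"p_ee":[-0.293,0.156,1.123],"effort":[-0.256,4.445,-2.765,0.459]}
{"k":5,"ang":[0.98,-0.718,-0.745,-1.005],"w":[1.118,-3.716,-2.336,-6.487],"p_ee":[-0.297,0.157,1.094],"effort":[-0.919,7.835,-2.626,0.682]}
{"k":6,"ang":[1.0,-0.791,-0.79,-1.13],"w":[0.853,-3.585,-2.224,-6.102],"p_ee":[-0.301,0.159,1.063],"effort":[-1.236,9.8,-2.545,0.95]}
{"k":7,"ang":[1.015,-0.86,-0.833,-1.248],"w":[0.658,-3.352,-2.116,-5.698],"p_ee":[-0.305,0.162,1.031],"effort":[-1.361,10.821,-2.446,1.256]}
{"k":8,"ang":[1.027,-0.924,-0.875,-1.358],"w":[0.523,-3.06,-2.022,-5.317],"p_ee":[-0.308,0.164,0.999],"effort":[-1.38,11.226,-2.299,1.579]}
{"k":9,"ang":[1.037,-0.982,-0.914,-1.461],"w":[0.431,-2.736,-1.945,-4.975],"p_ee":[-0.31,0.166,0.967],"effort":[-1.342,11.238,-2.098,1.902]}
{"k":10,"ang":[1.045,-1.033,-0.952,-1.557],"w":[0.37,-2.396,-1.887,-4.672],"p_ee":[-0.311,0.167,0.936],"effort":[-1.273,11.003,-1.85,2.21]}
{"k":11,"ang":[1.052,-1.078,-0.99,-1.647],"w":[0.332,-2.052,-1.844,-4.404],"p_ee":[-0.31,0.167,0.906],"effort":[-1.189,10.618,-1.566,2.495]}
{"k":12,"ang":[1.058,-1.115,-1.026,-1.733],"w":[0.307,-1.708,-1.814,-4.166],"p_ee":[-0.309,0.167,0.877],"effort":[-1.1,10.15,-1.257,2.751]}
{"k":13,"ang":[1.064,-1.146,-1.062,-1.814],"w":[0.292,-1.37,-1.797,-3.951],"p_ee":[-0.307,0.165,0.849],"effort":[-1.011,9.642,-0.938,2.976]}
{"k":14,"ang":[1.07,-1.17,-1.098,-1.891],"w":[0.28,-1.04,-1.788,-3.754],"p_ee":[-0.304,0.162,0.823],"effort":[-0.925,9.122,-0.617,3.167]}
{"k":15,"ang":[1.075,-1.188,-1.134,-1.964],"w":[0.27,-0.722,-1.786,-3.57],"p_ee":[-0.301,0.158,0.798],"effort":[-0.843,8.611,-0.304,3.325]}
{"k":16,"ang":[1.081,-1.199,-1.169,-2.034],"w":[0.259,-0.416,-1.787,-3.397],"p_ee":[-0.297,0.153,0.774],"effort":[-0.768,8.119,-0.008,3.451]}
{"k":17,"ang":[1.086,-1.205,-1.205,-2.1],"w":[0.244,-0.125,-1.789,-3.231],"p_ee":[-0.292,0.148,0.752],"effort":[-0.7,7.654,0.267,3.545]}
{"k":18,"ang":[1.09,-1.205,-1.241,-2.163],"w":[0.222,0.149,-1.789,-3.07],"p_ee":[-0.288,0.142,0.731],"effort":[-0.64,7.221,0.515,3.609]}
{"k":19,"ang":[1.094,-1.199,-1.276,-2.223],"w":[0.193,0.403,-1.785,-2.914],"p_ee":[-0.284,0.135,0.711],"effort":[-0.588,6.821,0.733,3.647]}
{"k":20,"ang":[1.098,-1.189,-1.312,-2.279],"w":[0.156,0.637,-1.774,-2.762],"p_ee":[-0.279,0.129,0.693],"effort":[-0.546,6.453,0.918,3.659]}
{"k":21,"ang":[1.1,-1.174,-1.347,-2.333],"w":[0.106,0.846,-1.754,-2.613],"p_ee":[-0.275,0.122,0.677],"effort":[-0.515,6.117,1.069,3.65]}
{"k":22,"ang":[1.102,-1.155,-1.382,-2.384],"w":[0.044,1.03,-1.726,-2.469],"p_ee":[-0.272,0.115,0.661],"effort":[-0.498,5.811,1.187,3.622]}
{"k":23,"ang":[1.102,-1.133,-1.416,-2.432],"w":[-0.032,1.187,-1.689,-2.331],"p_ee":[-0.268,0.108,0.647],"effort":[-0.498,5.534,1.272,3.579]}
{"k":24,"ang":[1.101,-1.108,-1.449,-2.477],"w":[-0.123,1.316,-1.646,-2.199],"p_ee":[-0.265,0.101,0.634],"effort":[-0.518,5.284,1.328,3.523]}
{"k":25,"ang":[1.097,-1.081,-1.482,-2.52],"w":[-0.237,1.414,-1.601,-2.075],"p_ee":[-0.262,0.093,0.623],"effort":[-0.559,5.063,1.357,3.458]}
{"k":26,"ang":[1.091,-1.052,-1.513,-2.56],"w":[-0.378,1.48,-1.557,-1.961],"p_ee":[-0.26,0.086,0.612],"effort":[-0.62,4.869,1.365,3.387]}
{"k":27,"ang":[1.081,-1.022,-1.544,-2.598],"w":[-0.546,1.517,-1.519,-1.858],"p_ee":[-0.257,0.079,0.603],"effort":[-0.703,4.704,1.355,3.311]}
{"k":28,"ang":[1.069,-0.991,-1.574,-2.635],"w":[-0.744,1.523,-1.492,-1.768],"p_ee":[-0.255,0.071,0.595],"effort":[-0.807,4.567,1.332,3.234]}
{"k":29,"ang":[1.051,-0.961,-1.604,-2.669],"w":[-0.973,1.501,-1.478,-1.692],"p_ee":[-0.253,0.064,0.587],"effort":[-0.933,4.459,1.299,3.156]}
{"k":30,"ang":[1.029,-0.932,-1.633,-2.703],"w":[-1.233,1.452,-1.481,-1.632],"p_ee":[-0.251,0.056,0.581],"effort":[-1.081,4.382,1.261,3.079]}
{"k":31,"ang":[1.002,-0.903,-1.663,-2.735],"w":[-1.526,1.375,-1.502,-1.587],"p_ee":[-0.249,0.049,0.575],"effort":[-1.255,4.338,1.223,3.003]}
{"k":32,"ang":[0.968,-0.877,-1.693,-2.766],"w":[-1.853,1.269,-1.538,-1.556],"p_ee":[-0.246,0.041,0.57],"effort":[-1.458,4.339,1.198,2.928]}
{"k":33,"ang":[0.927,-0.853,-1.725,-2.797],"w":[-2.218,1.131,-1.581,-1.539],"p_ee":[-0.244,0.034,0.565],"effort":[-1.684,4.404,1.221,2.854]}
{"k":34,"ang":[0.879,-0.832,-1.756,-2.828],"w":[-2.624,0.955,-1.608,-1.532],"p_ee":[-0.241,0.026,0.561],"effort":[-1.892,4.576,1.361,2.778]}
{"k":35,"ang":[0.822,-0.815,-1.788,-2.859],"w":[-3.065,0.739,-1.571,-1.53],"p_ee":[-0.238,0.018,0.558],"effort":[-1.98,4.907,1.719,2.701]}
{"k":36,"ang":[0.756,-0.803,-1.818,-2.889],"w":[-3.499,0.5,-1.404,-1.523],"p_ee":[-0.235,0.011,0.555]}
{"summary": "any joint saturated: no"}


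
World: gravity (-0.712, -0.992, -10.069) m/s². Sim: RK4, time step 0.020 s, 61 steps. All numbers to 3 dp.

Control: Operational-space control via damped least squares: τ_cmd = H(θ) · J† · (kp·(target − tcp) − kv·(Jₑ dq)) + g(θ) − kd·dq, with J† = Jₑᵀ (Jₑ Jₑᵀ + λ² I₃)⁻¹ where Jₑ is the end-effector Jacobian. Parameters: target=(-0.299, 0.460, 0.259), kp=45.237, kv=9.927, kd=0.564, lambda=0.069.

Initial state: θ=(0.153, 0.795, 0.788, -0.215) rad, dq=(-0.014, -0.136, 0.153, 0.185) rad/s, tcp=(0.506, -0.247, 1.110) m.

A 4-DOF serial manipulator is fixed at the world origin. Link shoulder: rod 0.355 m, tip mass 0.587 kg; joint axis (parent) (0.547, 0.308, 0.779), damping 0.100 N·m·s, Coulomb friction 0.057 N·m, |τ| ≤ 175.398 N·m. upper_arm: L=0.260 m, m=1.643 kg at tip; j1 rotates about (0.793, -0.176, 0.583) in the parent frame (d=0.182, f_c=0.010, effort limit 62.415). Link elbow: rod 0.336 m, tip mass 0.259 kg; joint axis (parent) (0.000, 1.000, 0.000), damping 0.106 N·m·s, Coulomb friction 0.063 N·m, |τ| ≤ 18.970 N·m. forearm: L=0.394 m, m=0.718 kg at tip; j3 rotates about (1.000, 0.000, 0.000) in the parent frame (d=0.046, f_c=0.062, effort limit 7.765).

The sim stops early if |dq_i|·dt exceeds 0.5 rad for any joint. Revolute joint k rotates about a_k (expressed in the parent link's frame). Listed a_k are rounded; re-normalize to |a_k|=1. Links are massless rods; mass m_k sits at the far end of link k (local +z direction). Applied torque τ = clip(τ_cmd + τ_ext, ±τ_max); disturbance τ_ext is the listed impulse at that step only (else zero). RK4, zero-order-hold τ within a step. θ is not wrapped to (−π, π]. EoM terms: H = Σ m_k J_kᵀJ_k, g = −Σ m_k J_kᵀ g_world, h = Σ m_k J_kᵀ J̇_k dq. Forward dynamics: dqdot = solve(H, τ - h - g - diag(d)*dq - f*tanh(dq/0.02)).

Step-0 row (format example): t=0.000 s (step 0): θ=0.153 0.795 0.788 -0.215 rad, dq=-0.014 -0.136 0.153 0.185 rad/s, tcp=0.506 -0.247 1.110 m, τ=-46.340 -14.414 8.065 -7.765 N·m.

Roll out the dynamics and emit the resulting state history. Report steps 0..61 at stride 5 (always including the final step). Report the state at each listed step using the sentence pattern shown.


t=0.100 s (step 5): θ=-0.376 1.295 1.120 0.056 rad, dq=-8.004 3.386 2.922 5.113 rad/s, tcp=0.424 -0.127 1.065 m, τ=-38.723 -16.552 2.622 -4.111 N·m.
t=0.200 s (step 10): θ=-1.344 0.934 1.353 0.456 rad, dq=-11.520 -7.493 2.746 2.499 rad/s, tcp=0.241 0.095 1.003 m, τ=-5.832 -3.181 3.581 0.692 N·m.
t=0.300 s (step 15): θ=-2.552 0.493 1.720 0.713 rad, dq=-10.167 -2.540 3.826 2.677 rad/s, tcp=0.019 0.374 0.759 m, τ=36.606 10.929 3.596 -7.765 N·m.
t=0.400 s (step 20): θ=-3.160 0.238 2.046 0.971 rad, dq=-2.262 -2.123 2.697 3.277 rad/s, tcp=-0.017 0.545 0.401 m, τ=29.477 13.597 -3.389 -7.765 N·m.
t=0.500 s (step 25): θ=-3.128 0.121 2.287 1.371 rad, dq=2.118 -0.299 2.278 3.807 rad/s, tcp=0.004 0.556 0.187 m, τ=15.913 7.162 -5.597 -7.765 N·m.
t=0.600 s (step 30): θ=-2.879 0.107 2.470 1.550 rad, dq=2.538 -0.023 1.179 0.388 rad/s, tcp=-0.052 0.520 0.166 m, τ=4.584 -0.026 -3.990 -1.626 N·m.
t=0.700 s (step 35): θ=-2.636 0.093 2.544 1.557 rad, dq=2.303 -0.304 0.465 0.001 rad/s, tcp=-0.131 0.472 0.213 m, τ=2.355 -1.818 -3.091 0.231 N·m.
t=0.800 s (step 40): θ=-2.425 0.045 2.584 1.563 rad, dq=1.874 -0.618 0.383 0.122 rad/s, tcp=-0.185 0.433 0.254 m, τ=2.412 -1.841 -2.894 0.587 N·m.
t=0.900 s (step 45): θ=-2.264 -0.024 2.625 1.579 rad, dq=1.352 -0.745 0.437 0.156 rad/s, tcp=-0.218 0.411 0.277 m, τ=3.189 -1.413 -2.907 0.602 N·m.
t=1.000 s (step 50): θ=-2.153 -0.100 2.670 1.591 rad, dq=0.892 -0.763 0.445 0.069 rad/s, tcp=-0.237 0.405 0.287 m, τ=4.085 -0.939 -2.969 0.592 N·m.
t=1.100 s (step 55): θ=-2.081 -0.174 2.712 1.593 rad, dq=0.569 -0.705 0.403 -0.003 rad/s, tcp=-0.248 0.409 0.288 m, τ=4.869 -0.547 -3.039 0.566 N·m.
t=1.200 s (step 60): θ=-2.034 -0.240 2.750 1.592 rad, dq=0.394 -0.616 0.354 -0.022 rad/s, tcp=-0.254 0.417 0.285 m, τ=5.400 -0.277 -3.086 0.543 N·m.
t=1.220 s (step 61): θ=-2.026 -0.252 2.757 1.591 rad, dq=0.371 -0.599 0.344 -0.027 rad/s, tcp=-0.255 0.419 0.284 m.


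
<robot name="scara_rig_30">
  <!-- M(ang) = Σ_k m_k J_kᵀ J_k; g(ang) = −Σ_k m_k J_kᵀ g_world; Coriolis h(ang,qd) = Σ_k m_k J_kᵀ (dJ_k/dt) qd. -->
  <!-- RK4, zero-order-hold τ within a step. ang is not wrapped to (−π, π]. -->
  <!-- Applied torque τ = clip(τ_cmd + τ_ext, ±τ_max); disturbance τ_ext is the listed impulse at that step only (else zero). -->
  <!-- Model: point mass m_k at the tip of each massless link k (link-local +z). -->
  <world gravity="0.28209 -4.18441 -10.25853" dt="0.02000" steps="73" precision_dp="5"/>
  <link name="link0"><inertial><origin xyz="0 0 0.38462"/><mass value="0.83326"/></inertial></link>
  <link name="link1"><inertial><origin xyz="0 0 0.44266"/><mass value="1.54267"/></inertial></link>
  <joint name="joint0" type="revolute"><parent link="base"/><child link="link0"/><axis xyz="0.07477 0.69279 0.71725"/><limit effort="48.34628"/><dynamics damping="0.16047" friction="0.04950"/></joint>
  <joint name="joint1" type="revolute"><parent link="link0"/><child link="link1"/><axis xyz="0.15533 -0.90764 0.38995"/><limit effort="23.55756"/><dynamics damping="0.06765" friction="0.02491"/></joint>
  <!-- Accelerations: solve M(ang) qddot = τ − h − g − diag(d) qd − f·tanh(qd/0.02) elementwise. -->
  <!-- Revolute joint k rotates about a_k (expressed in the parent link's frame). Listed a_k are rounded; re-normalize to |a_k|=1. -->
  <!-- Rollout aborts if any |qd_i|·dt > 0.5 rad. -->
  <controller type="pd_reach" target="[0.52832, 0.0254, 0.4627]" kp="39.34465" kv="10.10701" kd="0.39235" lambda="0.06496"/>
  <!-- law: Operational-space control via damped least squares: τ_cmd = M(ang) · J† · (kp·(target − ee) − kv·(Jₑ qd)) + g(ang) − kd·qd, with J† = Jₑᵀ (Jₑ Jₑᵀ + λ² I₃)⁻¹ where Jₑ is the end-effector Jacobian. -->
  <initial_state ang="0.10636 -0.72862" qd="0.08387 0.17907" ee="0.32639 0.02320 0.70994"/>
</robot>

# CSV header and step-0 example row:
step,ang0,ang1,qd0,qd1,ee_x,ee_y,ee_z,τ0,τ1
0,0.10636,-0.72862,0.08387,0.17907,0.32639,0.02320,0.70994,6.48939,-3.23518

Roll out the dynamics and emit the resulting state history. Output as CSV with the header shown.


step,ang0,ang1,qd0,qd1,ee_x,ee_y,ee_z,τ0,τ1
1,0.10786,-0.73138,0.06863,-0.45107,0.32793,0.02339,0.70885,4.53186,-1.38273
2,0.10950,-0.74475,0.09734,-0.88419,0.33270,0.02332,0.70478,2.84021,0.17915
3,0.11201,-0.76527,0.15437,-1.16740,0.33990,0.02315,0.69844,1.38232,1.49877
4,0.11580,-0.79033,0.22452,-1.34127,0.34886,0.02303,0.69035,0.12976,2.61454
5,0.12101,-0.81809,0.29595,-1.43780,0.35900,0.02303,0.68090,-0.94177,3.55765
6,0.12759,-0.84724,0.36096,-1.48033,0.36985,0.02320,0.67044,-1.85308,4.35319
7,0.13537,-0.87685,0.41536,-1.48526,0.38101,0.02355,0.65924,-2.62230,5.02156
8,0.14412,-0.90631,0.45736,-1.46399,0.39219,0.02410,0.64755,-3.26548,5.57973
9,0.15357,-0.93516,0.48676,-1.42444,0.40313,0.02482,0.63557,-3.79702,6.04210
10,0.16350,-0.96309,0.50426,-1.37226,0.41368,0.02570,0.62348,-4.22997,6.42121
11,0.17366,-0.98990,0.51105,-1.31151,0.42368,0.02670,0.61146,-4.57626,6.72808
12,0.18387,-1.01544,0.50858,-1.24521,0.43307,0.02780,0.59964,-4.84679,6.97252
13,0.19395,-1.03963,0.49831,-1.17560,0.44180,0.02895,0.58813,-5.05156,7.16333
14,0.20376,-1.06241,0.48170,-1.10442,0.44983,0.03012,0.57702,-5.19971,7.30835
15,0.21318,-1.08377,0.46010,-1.03301,0.45716,0.03129,0.56640,-5.29958,7.41461
16,0.22214,-1.10371,0.43475,-0.96240,0.46382,0.03243,0.55632,-5.35871,7.48836
17,0.23056,-1.12225,0.40673,-0.89339,0.46983,0.03352,0.54681,-5.38392,7.53513
18,0.23840,-1.13944,0.37700,-0.82657,0.47523,0.03454,0.53791,-5.38129,7.55976
19,0.24564,-1.15532,0.34637,-0.76240,0.48004,0.03548,0.52962,-5.35622,7.56651
20,0.25226,-1.16995,0.31555,-0.70120,0.48433,0.03633,0.52195,-5.31345,7.55902
21,0.25827,-1.18339,0.28509,-0.64317,0.48812,0.03708,0.51489,-5.25713,7.54044
22,0.26368,-1.19570,0.25545,-0.58846,0.49146,0.03774,0.50841,-5.19081,7.51344
23,0.26850,-1.20695,0.22699,-0.53712,0.49439,0.03829,0.50251,-5.11752,7.48026
24,0.27277,-1.21721,0.19998,-0.48915,0.49696,0.03876,0.49716,-5.03983,7.44279
25,0.27652,-1.22654,0.17461,-0.44450,0.49920,0.03913,0.49232,-4.95986,7.40257
26,0.27978,-1.23501,0.15100,-0.40311,0.50114,0.03941,0.48796,-4.87935,7.36085
27,0.28258,-1.24269,0.12923,-0.36486,0.50282,0.03962,0.48405,-4.79970,7.31866
28,0.28497,-1.24963,0.10932,-0.32962,0.50426,0.03975,0.48057,-4.72202,7.27679
29,0.28697,-1.25590,0.09126,-0.29726,0.50550,0.03982,0.47746,-4.64716,7.23587
30,0.28864,-1.26155,0.07500,-0.26762,0.50655,0.03983,0.47472,-4.57576,7.19638
31,0.28999,-1.26663,0.06048,-0.24054,0.50744,0.03980,0.47229,-4.50828,7.15865
32,0.29107,-1.27119,0.04762,-0.21585,0.50819,0.03971,0.47016,-4.44506,7.12293
33,0.29191,-1.27528,0.03636,-0.19337,0.50881,0.03959,0.46829,-4.38642,7.08937
34,0.29254,-1.27894,0.02667,-0.17289,0.50933,0.03945,0.46665,-4.33273,7.05804
35,0.29300,-1.28221,0.01853,-0.15418,0.50975,0.03928,0.46524,-4.28449,7.02895
36,0.29330,-1.28512,0.01192,-0.13702,0.51009,0.03909,0.46401,-4.24213,7.00206
37,0.29349,-1.28771,0.00675,-0.12127,0.51037,0.03890,0.46294,-4.20565,6.97736
38,0.29358,-1.28999,0.00280,-0.10689,0.51059,0.03870,0.46203,-4.17453,6.95479
39,0.29361,-1.29199,-0.00019,-0.09385,0.51077,0.03851,0.46125,-4.14798,6.93431
40,0.29358,-1.29375,-0.00244,-0.08213,0.51091,0.03832,0.46058,-4.12521,6.91583
41,0.29351,-1.29529,-0.00413,-0.07167,0.51102,0.03815,0.46001,-4.10553,6.89925
42,0.29342,-1.29663,-0.00540,-0.06241,0.51111,0.03798,0.45952,-4.08843,6.88446
43,0.29330,-1.29780,-0.00634,-0.05425,0.51117,0.03782,0.45911,-4.07350,6.87132
44,0.29317,-1.29881,-0.00703,-0.04710,0.51121,0.03768,0.45877,-4.06042,6.85972
45,0.29302,-1.29969,-0.00752,-0.04087,0.51124,0.03754,0.45848,-4.04895,6.84954
46,0.29287,-1.30045,-0.00787,-0.03548,0.51126,0.03741,0.45824,-4.03888,6.84069
47,0.29271,-1.30112,-0.00810,-0.03085,0.51127,0.03729,0.45804,-4.03003,6.83307
48,0.29255,-1.30170,-0.00824,-0.02691,0.51127,0.03718,0.45787,-4.02227,6.82661
49,0.29238,-1.30220,-0.00831,-0.02357,0.51126,0.03707,0.45774,-4.01547,6.82121
50,0.29221,-1.30264,-0.00833,-0.02078,0.51125,0.03697,0.45762,-4.00953,6.81677
51,0.29205,-1.30303,-0.00830,-0.01845,0.51123,0.03687,0.45753,-4.00435,6.81319
52,0.29188,-1.30338,-0.00823,-0.01652,0.51121,0.03678,0.45745,-3.99984,6.81036
53,0.29172,-1.30370,-0.00814,-0.01492,0.51119,0.03670,0.45739,-3.99592,6.80816
54,0.29156,-1.30398,-0.00801,-0.01359,0.51116,0.03661,0.45734,-3.99253,6.80650
55,0.29140,-1.30424,-0.00785,-0.01248,0.51114,0.03653,0.45729,-3.98959,6.80526
56,0.29124,-1.30448,-0.00768,-0.01155,0.51111,0.03646,0.45725,-3.98704,6.80438
57,0.29109,-1.30471,-0.00748,-0.01075,0.51109,0.03639,0.45722,-3.98484,6.80379
58,0.29094,-1.30491,-0.00727,-0.01008,0.51106,0.03631,0.45719,-3.98292,6.80341
59,0.29080,-1.30511,-0.00704,-0.00949,0.51104,0.03625,0.45717,-3.98125,6.80322
60,0.29066,-1.30529,-0.00681,-0.00897,0.51101,0.03618,0.45714,-3.97979,6.80316
61,0.29053,-1.30547,-0.00657,-0.00851,0.51098,0.03612,0.45712,-3.97851,6.80321
62,0.29040,-1.30563,-0.00633,-0.00811,0.51096,0.03606,0.45710,-3.97738,6.80334
63,0.29028,-1.30579,-0.00609,-0.00773,0.51094,0.03600,0.45709,-3.97637,6.80354
64,0.29016,-1.30594,-0.00586,-0.00740,0.51091,0.03595,0.45707,-3.97547,6.80378
65,0.29004,-1.30609,-0.00562,-0.00709,0.51089,0.03589,0.45706,-3.97467,6.80405
66,0.28993,-1.30623,-0.00540,-0.00680,0.51087,0.03584,0.45704,-3.97393,6.80435
67,0.28983,-1.30636,-0.00517,-0.00653,0.51085,0.03579,0.45703,-3.97326,6.80467
68,0.28973,-1.30649,-0.00496,-0.00627,0.51083,0.03575,0.45701,-3.97265,6.80500
69,0.28963,-1.30661,-0.00475,-0.00603,0.51081,0.03570,0.45700,-3.97208,6.80533
70,0.28954,-1.30673,-0.00455,-0.00581,0.51080,0.03566,0.45699,-3.97156,6.80566
71,0.28945,-1.30684,-0.00435,-0.00559,0.51078,0.03562,0.45697,-3.97107,6.80600
72,0.28936,-1.30695,-0.00417,-0.00538,0.51076,0.03558,0.45696,-3.97061,6.80633
73,0.28928,-1.30706,-0.00399,-0.00519,0.51075,0.03554,0.45695,,


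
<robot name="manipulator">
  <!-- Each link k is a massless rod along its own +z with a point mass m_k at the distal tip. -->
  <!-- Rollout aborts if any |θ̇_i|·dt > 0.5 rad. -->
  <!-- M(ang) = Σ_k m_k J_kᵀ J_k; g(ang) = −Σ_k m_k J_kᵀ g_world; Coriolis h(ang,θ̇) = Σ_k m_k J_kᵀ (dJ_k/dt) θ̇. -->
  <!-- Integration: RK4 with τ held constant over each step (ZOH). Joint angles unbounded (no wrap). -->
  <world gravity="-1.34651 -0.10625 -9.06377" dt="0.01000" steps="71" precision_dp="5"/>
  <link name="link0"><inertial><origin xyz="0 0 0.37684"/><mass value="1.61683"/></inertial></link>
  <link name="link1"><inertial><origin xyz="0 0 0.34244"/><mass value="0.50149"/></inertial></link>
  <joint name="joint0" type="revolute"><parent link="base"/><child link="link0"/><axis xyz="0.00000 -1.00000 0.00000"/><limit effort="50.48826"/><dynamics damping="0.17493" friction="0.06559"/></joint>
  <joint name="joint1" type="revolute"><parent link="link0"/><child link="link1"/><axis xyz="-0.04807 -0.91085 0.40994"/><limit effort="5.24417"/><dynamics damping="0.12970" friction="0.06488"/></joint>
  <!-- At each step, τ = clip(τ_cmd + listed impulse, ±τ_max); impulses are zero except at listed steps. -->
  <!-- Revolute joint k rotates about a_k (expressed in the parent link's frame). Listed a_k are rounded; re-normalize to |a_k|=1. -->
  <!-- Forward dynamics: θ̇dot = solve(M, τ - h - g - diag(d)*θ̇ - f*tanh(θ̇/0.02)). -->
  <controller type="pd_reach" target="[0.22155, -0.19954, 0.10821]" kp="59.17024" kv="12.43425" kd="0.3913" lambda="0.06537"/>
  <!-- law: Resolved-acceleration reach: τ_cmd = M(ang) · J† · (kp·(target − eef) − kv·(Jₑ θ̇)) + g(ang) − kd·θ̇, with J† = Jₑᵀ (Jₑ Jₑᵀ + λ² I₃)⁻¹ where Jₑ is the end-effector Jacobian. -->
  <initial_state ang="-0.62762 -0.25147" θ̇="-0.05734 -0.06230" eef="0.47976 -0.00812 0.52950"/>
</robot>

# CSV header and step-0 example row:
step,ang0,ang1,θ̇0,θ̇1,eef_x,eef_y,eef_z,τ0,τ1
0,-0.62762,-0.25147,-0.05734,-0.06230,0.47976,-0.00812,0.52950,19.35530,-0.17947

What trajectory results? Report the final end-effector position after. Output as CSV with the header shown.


step,ang0,ang1,θ̇0,θ̇1,eef_x,eef_y,eef_z,τ0,τ1
1,-0.62463,-0.26105,0.64857,-1.83316,0.48011,-0.00858,0.52869,18.54856,0.59329
2,-0.61527,-0.28581,1.22104,-3.10215,0.48007,-0.00983,0.52734,17.48736,1.02763
3,-0.60071,-0.32143,1.68823,-4.01070,0.47931,-0.01175,0.52582,16.06599,1.23259
4,-0.58194,-0.36474,2.06274,-4.64149,0.47762,-0.01428,0.52432,14.30805,1.28008
5,-0.55986,-0.41323,2.35141,-5.04921,0.47490,-0.01737,0.52293,12.33561,1.22193
6,-0.53530,-0.46489,2.56120,-5.27827,0.47114,-0.02095,0.52170,10.30422,1.09828
7,-0.50899,-0.51813,2.70123,-5.36963,0.46640,-0.02494,0.52061,8.34865,0.94068
8,-0.48157,-0.57178,2.78228,-5.36084,0.46080,-0.02925,0.51963,6.55855,0.77297
9,-0.45359,-0.62499,2.81545,-5.28417,0.45448,-0.03380,0.51873,4.97869,0.61181
10,-0.42547,-0.67722,2.81093,-5.16528,0.44760,-0.03853,0.51783,3.62032,0.46766
11,-0.39753,-0.72814,2.77747,-5.02319,0.44030,-0.04338,0.51688,2.47404,0.34615
12,-0.37004,-0.77759,2.72218,-4.87117,0.43273,-0.04830,0.51582,1.51991,0.24939
13,-0.34319,-0.82551,2.65067,-4.71788,0.42499,-0.05325,0.51460,0.73394,0.17720
14,-0.31711,-0.87192,2.56731,-4.56864,0.41720,-0.05820,0.51317,0.09197,0.12799
15,-0.29190,-0.91687,2.47544,-4.42638,0.40944,-0.06315,0.51150,-0.42842,0.09942
16,-0.26764,-0.96044,2.37760,-4.29248,0.40178,-0.06807,0.50956,-0.84713,0.08884
17,-0.24439,-1.00272,2.27575,-4.16727,0.39427,-0.07295,0.50734,-1.18131,0.09356
18,-0.22216,-1.04378,2.17137,-4.05049,0.38697,-0.07778,0.50482,-1.44548,0.11104
19,-0.20098,-1.08372,2.06561,-3.94152,0.37991,-0.08256,0.50199,-1.65184,0.13890
20,-0.18086,-1.12261,1.95934,-3.83957,0.37310,-0.08729,0.49887,-1.81051,0.17504
21,-0.16180,-1.16050,1.85325,-3.74380,0.36657,-0.09196,0.49544,-1.92989,0.21760
22,-0.14380,-1.19747,1.74785,-3.65336,0.36033,-0.09656,0.49173,-2.01690,0.26498
23,-0.12685,-1.23356,1.64355,-3.56748,0.35438,-0.10109,0.48774,-2.07722,0.31580
24,-0.11093,-1.26881,1.54066,-3.48545,0.34872,-0.10555,0.48349,-2.11556,0.36889
25,-0.09604,-1.30325,1.43943,-3.40663,0.34336,-0.10994,0.47898,-2.13573,0.42324
26,-0.08214,-1.33693,1.34005,-3.33047,0.33829,-0.11425,0.47425,-2.14091,0.47804
27,-0.06923,-1.36985,1.24266,-3.25652,0.33350,-0.11847,0.46931,-2.13365,0.53258
28,-0.05728,-1.40204,1.14738,-3.18438,0.32898,-0.12262,0.46416,-2.11608,0.58630
29,-0.04628,-1.43352,1.05430,-3.11373,0.32473,-0.12667,0.45884,-2.08990,0.63874
30,-0.03619,-1.46430,0.96350,-3.04430,0.32073,-0.13064,0.45336,-2.05653,0.68951
31,-0.02700,-1.49439,0.87501,-2.97587,0.31697,-0.13452,0.44774,-2.01712,0.73830
32,-0.01868,-1.52380,0.78889,-2.90828,0.31345,-0.13830,0.44199,-1.97258,0.78490
33,-0.01122,-1.55254,0.70517,-2.84141,0.31014,-0.14199,0.43614,-1.92367,0.82910
34,-0.00457,-1.58062,0.62387,-2.77516,0.30705,-0.14558,0.43019,-1.87102,0.87078
35,0.00127,-1.60804,0.54502,-2.70947,0.30416,-0.14907,0.42417,-1.81510,0.90985
36,0.00634,-1.63480,0.46862,-2.64429,0.30145,-0.15247,0.41808,-1.75633,0.94624
37,0.01065,-1.66091,0.39468,-2.57961,0.29892,-0.15576,0.41196,-1.69503,0.97993
38,0.01424,-1.68638,0.32322,-2.51543,0.29655,-0.15896,0.40579,-1.63146,1.01091
39,0.01713,-1.71121,0.25423,-2.45175,0.29435,-0.16206,0.39961,-1.56583,1.03920
40,0.01934,-1.73541,0.18771,-2.38860,0.29229,-0.16506,0.39343,-1.49833,1.06482
41,0.02089,-1.75898,0.12367,-2.32600,0.29037,-0.16795,0.38724,-1.42909,1.08784
42,0.02182,-1.78193,0.06211,-2.26400,0.28858,-0.17076,0.38107,-1.35826,1.10831
43,0.02215,-1.80426,0.00339,-2.20285,0.28691,-0.17346,0.37492,-1.28760,1.12639
44,0.02191,-1.82599,-0.04992,-2.14388,0.28535,-0.17607,0.36881,-1.22869,1.14262
45,0.02116,-1.84713,-0.10061,-2.08547,0.28388,-0.17859,0.36275,-1.16982,1.15645
46,0.01991,-1.86769,-0.14934,-2.02740,0.28250,-0.18101,0.35673,-1.10820,1.16788
47,0.01818,-1.88768,-0.19607,-1.96983,0.28120,-0.18335,0.35078,-1.04403,1.17706
48,0.01600,-1.90709,-0.24078,-1.91288,0.27998,-0.18560,0.34490,-0.97754,1.18415
49,0.01338,-1.92594,-0.28344,-1.85666,0.27884,-0.18776,0.33908,-0.90895,1.18928
50,0.01034,-1.94423,-0.32402,-1.80127,0.27777,-0.18984,0.33334,-0.83847,1.19258
51,0.00691,-1.96197,-0.36253,-1.74679,0.27677,-0.19183,0.32768,-0.76628,1.19417
52,0.00310,-1.97917,-0.39896,-1.69329,0.27584,-0.19375,0.32211,-0.69257,1.19415
53,-0.00106,-1.99584,-0.43332,-1.64081,0.27496,-0.19559,0.31662,-0.61754,1.19264
54,-0.00556,-2.01199,-0.46560,-1.58940,0.27415,-0.19735,0.31121,-0.54136,1.18975
55,-0.01036,-2.02763,-0.49584,-1.53911,0.27339,-0.19904,0.30590,-0.46421,1.18556
56,-0.01546,-2.04278,-0.52404,-1.48996,0.27267,-0.20066,0.30068,-0.38625,1.18018
57,-0.02083,-2.05744,-0.55023,-1.44199,0.27201,-0.20221,0.29555,-0.30764,1.17370
58,-0.02646,-2.07162,-0.57443,-1.39521,0.27140,-0.20370,0.29052,-0.22856,1.16621
59,-0.03231,-2.08535,-0.59669,-1.34965,0.27082,-0.20512,0.28558,-0.14916,1.15780
60,-0.03838,-2.09862,-0.61702,-1.30530,0.27028,-0.20648,0.28073,-0.06960,1.14854
61,-0.04464,-2.11146,-0.63548,-1.26219,0.26978,-0.20779,0.27599,0.00996,1.13852
62,-0.05108,-2.12388,-0.65211,-1.22030,0.26932,-0.20904,0.27133,0.08938,1.12781
63,-0.05767,-2.13588,-0.66694,-1.17965,0.26889,-0.21023,0.26678,0.16852,1.11649
64,-0.06441,-2.14748,-0.68002,-1.14023,0.26848,-0.21138,0.26231,0.24723,1.10461
65,-0.07126,-2.15869,-0.69141,-1.10202,0.26810,-0.21248,0.25795,0.32537,1.09226
66,-0.07823,-2.16953,-0.70116,-1.06503,0.26775,-0.21352,0.25368,0.40282,1.07948
67,-0.08528,-2.18000,-0.70932,-1.02923,0.26741,-0.21453,0.24950,0.47945,1.06634
68,-0.09240,-2.19012,-0.71595,-0.99462,0.26710,-0.21549,0.24541,0.55514,1.05290
69,-0.09959,-2.19990,-0.72110,-0.96117,0.26680,-0.21641,0.24142,0.62977,1.03919
70,-0.10682,-2.20935,-0.72483,-0.92887,0.26652,-0.21729,0.23752,0.70325,1.02528
71,-0.11407,-2.21849,-0.72721,-0.89769,0.26626,-0.21814,0.23371,,
# final eef position (m): 0.26626 -0.21814 0.23371


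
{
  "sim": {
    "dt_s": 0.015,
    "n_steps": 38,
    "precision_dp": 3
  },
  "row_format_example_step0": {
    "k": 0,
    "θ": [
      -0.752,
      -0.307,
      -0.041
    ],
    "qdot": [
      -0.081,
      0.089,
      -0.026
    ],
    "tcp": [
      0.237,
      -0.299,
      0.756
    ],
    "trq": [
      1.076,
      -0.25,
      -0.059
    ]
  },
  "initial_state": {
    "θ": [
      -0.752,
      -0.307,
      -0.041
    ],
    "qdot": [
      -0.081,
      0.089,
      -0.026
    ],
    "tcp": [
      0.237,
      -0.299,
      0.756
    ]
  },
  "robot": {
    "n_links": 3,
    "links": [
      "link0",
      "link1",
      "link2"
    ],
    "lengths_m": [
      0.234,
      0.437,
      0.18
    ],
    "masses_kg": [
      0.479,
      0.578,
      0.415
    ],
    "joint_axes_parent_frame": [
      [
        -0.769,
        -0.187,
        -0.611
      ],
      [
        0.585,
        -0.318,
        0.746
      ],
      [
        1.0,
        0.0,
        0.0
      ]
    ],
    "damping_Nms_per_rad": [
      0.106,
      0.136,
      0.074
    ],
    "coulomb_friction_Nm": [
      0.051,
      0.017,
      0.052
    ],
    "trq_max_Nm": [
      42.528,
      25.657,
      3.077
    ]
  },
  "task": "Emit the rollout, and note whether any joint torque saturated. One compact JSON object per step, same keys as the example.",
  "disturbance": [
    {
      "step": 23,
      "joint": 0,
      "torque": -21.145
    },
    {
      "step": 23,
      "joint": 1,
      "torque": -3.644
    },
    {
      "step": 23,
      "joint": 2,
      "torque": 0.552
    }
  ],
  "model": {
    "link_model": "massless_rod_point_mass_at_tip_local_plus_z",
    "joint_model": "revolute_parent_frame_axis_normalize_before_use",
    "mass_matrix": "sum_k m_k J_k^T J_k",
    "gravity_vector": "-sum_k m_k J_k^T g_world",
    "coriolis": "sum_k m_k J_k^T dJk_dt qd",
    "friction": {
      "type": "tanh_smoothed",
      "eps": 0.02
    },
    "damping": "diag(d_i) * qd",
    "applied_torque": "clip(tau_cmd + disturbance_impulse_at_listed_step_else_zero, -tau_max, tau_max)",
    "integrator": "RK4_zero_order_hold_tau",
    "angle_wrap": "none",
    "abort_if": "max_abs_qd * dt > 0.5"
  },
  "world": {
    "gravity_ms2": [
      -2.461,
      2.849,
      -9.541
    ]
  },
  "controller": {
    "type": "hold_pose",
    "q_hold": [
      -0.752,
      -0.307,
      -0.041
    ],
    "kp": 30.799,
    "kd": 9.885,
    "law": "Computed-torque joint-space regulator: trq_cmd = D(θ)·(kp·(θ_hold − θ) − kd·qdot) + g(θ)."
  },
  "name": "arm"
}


{"k":1,"\u03b8":[-0.753,-0.306,-0.041],"qdot":[-0.065,0.073,-0.004],"tcp":[0.237,-0.3,0.756],"trq":[1.039,-0.231,-0.055]}
{"k":2,"\u03b8":[-0.754,-0.305,-0.041],"qdot":[-0.052,0.06,0.005],"tcp":[0.237,-0.301,0.755],"trq":[1.005,-0.213,-0.05]}
{"k":3,"\u03b8":[-0.755,-0.304,-0.041],"qdot":[-0.04,0.048,0.012],"tcp":[0.237,-0.302,0.755],"trq":[0.973,-0.197,-0.045]}
{"k":4,"\u03b8":[-0.755,-0.303,-0.041],"qdot":[-0.029,0.038,0.023],"tcp":[0.238,-0.302,0.755],"trq":[0.945,-0.182,-0.042]}
{"k":5,"\u03b8":[-0.756,-0.303,-0.041],"qdot":[-0.02,0.028,0.032],"tcp":[0.238,-0.303,0.755],"trq":[0.919,-0.168,-0.038]}
{"k":6,"\u03b8":[-0.756,-0.302,-0.041],"qdot":[-0.014,0.02,0.035],"tcp":[0.238,-0.303,0.754],"trq":[0.896,-0.156,-0.035]}
{"k":7,"\u03b8":[-0.756,-0.302,-0.04],"qdot":[-0.008,0.014,0.034],"tcp":[0.238,-0.303,0.754],"trq":[0.877,-0.145,-0.032]}
{"k":8,"\u03b8":[-0.756,-0.302,-0.04],"qdot":[-0.004,0.008,0.031],"tcp":[0.238,-0.303,0.754],"trq":[0.861,-0.136,-0.029]}
{"k":9,"\u03b8":[-0.756,-0.302,-0.04],"qdot":[-0.001,0.004,0.028],"tcp":[0.238,-0.303,0.754],"trq":[0.847,-0.127,-0.026]}
{"k":10,"\u03b8":[-0.756,-0.302,-0.04],"qdot":[0.001,0.0,0.025],"tcp":[0.238,-0.304,0.754],"trq":[0.835,-0.12,-0.024]}
{"k":11,"\u03b8":[-0.756,-0.302,-0.04],"qdot":[0.003,-0.003,0.022],"tcp":[0.238,-0.304,0.754],"trq":[0.825,-0.114,-0.022]}
{"k":12,"\u03b8":[-0.756,-0.302,-0.04],"qdot":[0.004,-0.005,0.02],"tcp":[0.238,-0.304,0.754],"trq":[0.816,-0.108,-0.021]}
{"k":13,"\u03b8":[-0.756,-0.302,-0.04],"qdot":[0.005,-0.007,0.018],"tcp":[0.238,-0.303,0.754],"trq":[0.809,-0.104,-0.019]}
{"k":14,"\u03b8":[-0.756,-0.302,-0.04],"qdot":[0.006,-0.009,0.016],"tcp":[0.238,-0.303,0.754],"trq":[0.803,-0.1,-0.018]}
{"k":15,"\u03b8":[-0.756,-0.302,-0.04],"qdot":[0.007,-0.01,0.014],"tcp":[0.238,-0.303,0.754],"trq":[0.797,-0.096,-0.017]}
{"k":16,"\u03b8":[-0.756,-0.302,-0.04],"qdot":[0.007,-0.011,0.013],"tcp":[0.238,-0.303,0.754],"trq":[0.792,-0.093,-0.016]}
{"k":17,"\u03b8":[-0.756,-0.302,-0.041],"qdot":[0.008,-0.012,0.013],"tcp":[0.238,-0.303,0.754],"trq":[0.788,-0.09,-0.015]}
{"k":18,"\u03b8":[-0.756,-0.302,-0.041],"qdot":[0.008,-0.012,0.012],"tcp":[0.238,-0.303,0.754],"trq":[0.784,-0.088,-0.014]}
{"k":19,"\u03b8":[-0.756,-0.302,-0.041],"qdot":[0.008,-0.012,0.011],"tcp":[0.238,-0.303,0.755],"trq":[0.781,-0.085,-0.013]}
{"k":20,"\u03b8":[-0.756,-0.302,-0.041],"qdot":[0.008,-0.012,0.011],"tcp":[0.238,-0.303,0.755],"trq":[0.778,-0.083,-0.013]}
{"k":21,"\u03b8":[-0.756,-0.303,-0.041],"qdot":[0.008,-0.013,0.011],"tcp":[0.238,-0.303,0.755],"trq":[0.775,-0.082,-0.012]}
{"k":22,"\u03b8":[-0.755,-0.303,-0.041],"qdot":[0.008,-0.013,0.01],"tcp":[0.238,-0.303,0.755],"trq":[0.773,-0.08,-0.012]}
{"k":23,"\u03b8":[-0.755,-0.303,-0.041],"qdot":[0.008,-0.012,0.01],"tcp":[0.238,-0.302,0.755],"trq":[-20.374,-3.723,0.541]}
{"k":24,"\u03b8":[-0.771,-0.319,-0.052],"qdot":[-2.022,-2.099,-1.433],"tcp":[0.244,-0.301,0.753],"trq":[3.989,0.477,-0.099]}
{"k":25,"\u03b8":[-0.798,-0.347,-0.07],"qdot":[-1.655,-1.716,-0.93],"tcp":[0.255,-0.299,0.749],"trq":[3.674,0.43,-0.094]}
{"k":26,"\u03b8":[-0.821,-0.371,-0.081],"qdot":[-1.341,-1.393,-0.559],"tcp":[0.264,-0.297,0.745],"trq":[3.385,0.386,-0.088]}
{"k":27,"\u03b8":[-0.839,-0.39,-0.087],"qdot":[-1.072,-1.121,-0.287],"tcp":[0.272,-0.296,0.742],"trq":[3.122,0.346,-0.083]}
{"k":28,"\u03b8":[-0.853,-0.405,-0.09],"qdot":[-0.842,-0.889,-0.086],"tcp":[0.278,-0.295,0.739],"trq":[2.882,0.309,-0.077]}
{"k":29,"\u03b8":[-0.864,-0.416,-0.09],"qdot":[-0.65,-0.683,-0.009],"tcp":[0.283,-0.295,0.737],"trq":[2.664,0.276,-0.068]}
{"k":30,"\u03b8":[-0.873,-0.425,-0.09],"qdot":[-0.49,-0.5,-0.004],"tcp":[0.286,-0.295,0.735],"trq":[2.466,0.246,-0.055]}
{"k":31,"\u03b8":[-0.879,-0.432,-0.09],"qdot":[-0.351,-0.348,0.004],"tcp":[0.289,-0.295,0.734],"trq":[2.286,0.219,-0.045]}
{"k":32,"\u03b8":[-0.883,-0.436,-0.09],"qdot":[-0.232,-0.221,0.013],"tcp":[0.291,-0.295,0.733],"trq":[2.124,0.195,-0.035]}
{"k":33,"\u03b8":[-0.886,-0.438,-0.09],"qdot":[-0.129,-0.116,0.028],"tcp":[0.292,-0.295,0.733],"trq":[1.977,0.174,-0.027]}
{"k":34,"\u03b8":[-0.887,-0.439,-0.09],"qdot":[-0.043,-0.029,0.041],"tcp":[0.293,-0.295,0.732],"trq":[1.845,0.155,-0.019]}
{"k":35,"\u03b8":[-0.887,-0.439,-0.09],"qdot":[0.026,0.039,0.043],"tcp":[0.293,-0.295,0.732],"trq":[1.73,0.14,-0.012]}
{"k":36,"\u03b8":[-0.887,-0.438,-0.089],"qdot":[0.077,0.089,0.04],"tcp":[0.292,-0.295,0.732],"trq":[1.637,0.13,-0.006]}
{"k":37,"\u03b8":[-0.885,-0.437,-0.089],"qdot":[0.12,0.129,0.041],"tcp":[0.292,-0.296,0.733],"trq":[1.552,0.12,-0.001]}
{"k":38,"\u03b8":[-0.883,-0.434,-0.089],"qdot":[0.155,0.162,0.042],"tcp":[0.291,-0.296,0.733]}
{"summary": "any joint saturated: no"}
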